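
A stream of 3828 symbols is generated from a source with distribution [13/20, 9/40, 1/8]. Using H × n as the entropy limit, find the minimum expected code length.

Entropy H = 1.2632 bits/symbol
Minimum bits = H × n = 1.2632 × 3828
= 4835.41 bits


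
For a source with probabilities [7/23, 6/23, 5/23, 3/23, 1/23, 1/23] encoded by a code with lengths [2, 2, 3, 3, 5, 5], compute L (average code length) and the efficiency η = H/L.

Average length L = Σ p_i × l_i = 2.6087 bits
Entropy H = 2.2833 bits
Efficiency η = H/L × 100% = 87.53%


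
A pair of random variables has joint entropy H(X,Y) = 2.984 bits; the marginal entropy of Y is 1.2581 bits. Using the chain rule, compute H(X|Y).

Chain rule: H(X,Y) = H(X|Y) + H(Y)
H(X|Y) = H(X,Y) - H(Y) = 2.984 - 1.2581 = 1.7259 bits


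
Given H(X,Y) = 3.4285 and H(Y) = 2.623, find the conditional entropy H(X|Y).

Chain rule: H(X,Y) = H(X|Y) + H(Y)
H(X|Y) = H(X,Y) - H(Y) = 3.4285 - 2.623 = 0.8055 bits


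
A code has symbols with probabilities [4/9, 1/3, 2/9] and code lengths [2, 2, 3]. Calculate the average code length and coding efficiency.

Average length L = Σ p_i × l_i = 2.2222 bits
Entropy H = 1.5305 bits
Efficiency η = H/L × 100% = 68.87%


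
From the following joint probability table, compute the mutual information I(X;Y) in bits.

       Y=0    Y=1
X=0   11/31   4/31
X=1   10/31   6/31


H(X) = 0.9992, H(Y) = 0.9072, H(X,Y) = 1.8967
I(X;Y) = H(X) + H(Y) - H(X,Y) = 0.0097 bits


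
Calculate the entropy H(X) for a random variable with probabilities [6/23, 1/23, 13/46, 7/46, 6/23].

H(X) = -Σ p(x) log₂ p(x)
  -6/23 × log₂(6/23) = 0.5057
  -1/23 × log₂(1/23) = 0.1967
  -13/46 × log₂(13/46) = 0.5152
  -7/46 × log₂(7/46) = 0.4133
  -6/23 × log₂(6/23) = 0.5057
H(X) = 2.1367 bits


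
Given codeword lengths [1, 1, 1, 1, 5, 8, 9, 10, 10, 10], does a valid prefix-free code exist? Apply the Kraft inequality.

Kraft inequality: Σ 2^(-l_i) ≤ 1 for prefix-free code
Calculating: 2^(-1) + 2^(-1) + 2^(-1) + 2^(-1) + 2^(-5) + 2^(-8) + 2^(-9) + 2^(-10) + 2^(-10) + 2^(-10)
= 0.5 + 0.5 + 0.5 + 0.5 + 0.03125 + 0.00390625 + 0.001953125 + 0.0009765625 + 0.0009765625 + 0.0009765625
= 2.0400
Since 2.0400 > 1, prefix-free code does not exist


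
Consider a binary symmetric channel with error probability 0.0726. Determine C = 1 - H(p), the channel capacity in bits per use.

For BSC with error probability p:
C = 1 - H(p) where H(p) is binary entropy
H(0.0726) = -0.0726 × log₂(0.0726) - 0.9274 × log₂(0.9274)
H(p) = 0.3756
C = 1 - 0.3756 = 0.6244 bits/use


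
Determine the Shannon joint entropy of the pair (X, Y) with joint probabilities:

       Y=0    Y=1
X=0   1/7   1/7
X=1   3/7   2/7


H(X,Y) = -Σ p(x,y) log₂ p(x,y)
  p(0,0)=1/7: -0.1429 × log₂(0.1429) = 0.4011
  p(0,1)=1/7: -0.1429 × log₂(0.1429) = 0.4011
  p(1,0)=3/7: -0.4286 × log₂(0.4286) = 0.5239
  p(1,1)=2/7: -0.2857 × log₂(0.2857) = 0.5164
H(X,Y) = 1.8424 bits


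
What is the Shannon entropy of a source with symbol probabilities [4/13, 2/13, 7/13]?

H(X) = -Σ p(x) log₂ p(x)
  -4/13 × log₂(4/13) = 0.5232
  -2/13 × log₂(2/13) = 0.4155
  -7/13 × log₂(7/13) = 0.4809
H(X) = 1.4196 bits


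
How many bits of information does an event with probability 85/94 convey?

Information content I(x) = -log₂(p(x))
I = -log₂(85/94) = -log₂(0.9043)
I = 0.1452 bits


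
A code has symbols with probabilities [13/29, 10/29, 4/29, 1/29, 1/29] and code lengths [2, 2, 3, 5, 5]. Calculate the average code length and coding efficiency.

Average length L = Σ p_i × l_i = 2.3448 bits
Entropy H = 1.7778 bits
Efficiency η = H/L × 100% = 75.82%


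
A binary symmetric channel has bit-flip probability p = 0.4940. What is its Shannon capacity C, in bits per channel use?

For BSC with error probability p:
C = 1 - H(p) where H(p) is binary entropy
H(0.4940) = -0.4940 × log₂(0.4940) - 0.5060 × log₂(0.5060)
H(p) = 0.9999
C = 1 - 0.9999 = 0.0001 bits/use


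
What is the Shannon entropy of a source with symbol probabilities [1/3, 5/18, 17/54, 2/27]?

H(X) = -Σ p(x) log₂ p(x)
  -1/3 × log₂(1/3) = 0.5283
  -5/18 × log₂(5/18) = 0.5133
  -17/54 × log₂(17/54) = 0.5249
  -2/27 × log₂(2/27) = 0.2781
H(X) = 1.8447 bits


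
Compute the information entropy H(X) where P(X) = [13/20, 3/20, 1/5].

H(X) = -Σ p(x) log₂ p(x)
  -13/20 × log₂(13/20) = 0.4040
  -3/20 × log₂(3/20) = 0.4105
  -1/5 × log₂(1/5) = 0.4644
H(X) = 1.2789 bits


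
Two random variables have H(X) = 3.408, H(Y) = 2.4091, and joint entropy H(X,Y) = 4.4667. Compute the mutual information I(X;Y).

I(X;Y) = H(X) + H(Y) - H(X,Y)
I(X;Y) = 3.408 + 2.4091 - 4.4667 = 1.3504 bits


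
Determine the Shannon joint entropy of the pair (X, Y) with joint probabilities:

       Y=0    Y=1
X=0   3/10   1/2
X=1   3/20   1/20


H(X,Y) = -Σ p(x,y) log₂ p(x,y)
  p(0,0)=3/10: -0.3000 × log₂(0.3000) = 0.5211
  p(0,1)=1/2: -0.5000 × log₂(0.5000) = 0.5000
  p(1,0)=3/20: -0.1500 × log₂(0.1500) = 0.4105
  p(1,1)=1/20: -0.0500 × log₂(0.0500) = 0.2161
H(X,Y) = 1.6477 bits


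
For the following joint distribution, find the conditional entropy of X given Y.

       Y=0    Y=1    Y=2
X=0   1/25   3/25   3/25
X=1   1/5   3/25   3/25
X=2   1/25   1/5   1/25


H(X|Y) = Σ_y p(y) H(X|Y=y)
  p(Y=0) = 7/25, H(X|Y=0) = 1.1488
  p(Y=1) = 11/25, H(X|Y=1) = 1.5395
  p(Y=2) = 7/25, H(X|Y=2) = 1.4488
H(X|Y) = 0.2800×1.1488 + 0.4400×1.5395 + 0.2800×1.4488 = 1.4047 bits


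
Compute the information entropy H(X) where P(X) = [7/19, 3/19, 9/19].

H(X) = -Σ p(x) log₂ p(x)
  -7/19 × log₂(7/19) = 0.5307
  -3/19 × log₂(3/19) = 0.4205
  -9/19 × log₂(9/19) = 0.5106
H(X) = 1.4618 bits


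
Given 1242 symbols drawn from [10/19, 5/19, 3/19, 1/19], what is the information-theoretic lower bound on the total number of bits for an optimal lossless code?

Entropy H = 1.6383 bits/symbol
Minimum bits = H × n = 1.6383 × 1242
= 2034.71 bits


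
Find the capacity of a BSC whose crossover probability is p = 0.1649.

For BSC with error probability p:
C = 1 - H(p) where H(p) is binary entropy
H(0.1649) = -0.1649 × log₂(0.1649) - 0.8351 × log₂(0.8351)
H(p) = 0.6459
C = 1 - 0.6459 = 0.3541 bits/use


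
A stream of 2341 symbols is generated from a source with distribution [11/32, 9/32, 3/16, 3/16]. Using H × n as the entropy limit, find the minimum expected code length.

Entropy H = 1.9499 bits/symbol
Minimum bits = H × n = 1.9499 × 2341
= 4564.76 bits


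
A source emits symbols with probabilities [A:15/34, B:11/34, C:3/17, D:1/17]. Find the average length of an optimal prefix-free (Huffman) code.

Huffman tree construction:
Combine smallest probabilities repeatedly
Resulting codes:
  A: 0 (length 1)
  B: 11 (length 2)
  C: 101 (length 3)
  D: 100 (length 3)
Average length = Σ p(s) × length(s) = 1.7941 bits


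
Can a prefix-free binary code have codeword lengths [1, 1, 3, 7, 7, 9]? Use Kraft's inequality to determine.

Kraft inequality: Σ 2^(-l_i) ≤ 1 for prefix-free code
Calculating: 2^(-1) + 2^(-1) + 2^(-3) + 2^(-7) + 2^(-7) + 2^(-9)
= 0.5 + 0.5 + 0.125 + 0.0078125 + 0.0078125 + 0.001953125
= 1.1426
Since 1.1426 > 1, prefix-free code does not exist


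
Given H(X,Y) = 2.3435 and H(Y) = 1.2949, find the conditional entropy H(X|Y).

Chain rule: H(X,Y) = H(X|Y) + H(Y)
H(X|Y) = H(X,Y) - H(Y) = 2.3435 - 1.2949 = 1.0486 bits


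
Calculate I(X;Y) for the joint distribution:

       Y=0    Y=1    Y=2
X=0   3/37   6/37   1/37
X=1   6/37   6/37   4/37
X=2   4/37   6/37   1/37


H(X) = 1.5534, H(Y) = 1.4615, H(X,Y) = 2.9718
I(X;Y) = H(X) + H(Y) - H(X,Y) = 0.0432 bits


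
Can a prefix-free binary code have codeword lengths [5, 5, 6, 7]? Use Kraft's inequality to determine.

Kraft inequality: Σ 2^(-l_i) ≤ 1 for prefix-free code
Calculating: 2^(-5) + 2^(-5) + 2^(-6) + 2^(-7)
= 0.03125 + 0.03125 + 0.015625 + 0.0078125
= 0.0859
Since 0.0859 ≤ 1, prefix-free code exists


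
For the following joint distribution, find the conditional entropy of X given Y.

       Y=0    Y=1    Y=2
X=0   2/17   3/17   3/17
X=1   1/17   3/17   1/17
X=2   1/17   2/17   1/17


H(X|Y) = Σ_y p(y) H(X|Y=y)
  p(Y=0) = 4/17, H(X|Y=0) = 1.5000
  p(Y=1) = 8/17, H(X|Y=1) = 1.5613
  p(Y=2) = 5/17, H(X|Y=2) = 1.3710
H(X|Y) = 0.2353×1.5000 + 0.4706×1.5613 + 0.2941×1.3710 = 1.4909 bits


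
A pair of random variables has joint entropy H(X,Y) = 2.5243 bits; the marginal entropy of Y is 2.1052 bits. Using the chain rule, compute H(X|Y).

Chain rule: H(X,Y) = H(X|Y) + H(Y)
H(X|Y) = H(X,Y) - H(Y) = 2.5243 - 2.1052 = 0.4191 bits


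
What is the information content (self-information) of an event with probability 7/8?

Information content I(x) = -log₂(p(x))
I = -log₂(7/8) = -log₂(0.8750)
I = 0.1926 bits


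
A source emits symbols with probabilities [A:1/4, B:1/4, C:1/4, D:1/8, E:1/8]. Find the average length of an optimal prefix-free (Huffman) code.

Huffman tree construction:
Combine smallest probabilities repeatedly
Resulting codes:
  A: 00 (length 2)
  B: 01 (length 2)
  C: 10 (length 2)
  D: 110 (length 3)
  E: 111 (length 3)
Average length = Σ p(s) × length(s) = 2.2500 bits


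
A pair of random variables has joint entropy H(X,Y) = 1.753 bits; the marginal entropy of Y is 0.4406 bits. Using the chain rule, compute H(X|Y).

Chain rule: H(X,Y) = H(X|Y) + H(Y)
H(X|Y) = H(X,Y) - H(Y) = 1.753 - 0.4406 = 1.3124 bits


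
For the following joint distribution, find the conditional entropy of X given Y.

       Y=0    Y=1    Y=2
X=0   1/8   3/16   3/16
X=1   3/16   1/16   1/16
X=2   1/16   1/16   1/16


H(X|Y) = Σ_y p(y) H(X|Y=y)
  p(Y=0) = 3/8, H(X|Y=0) = 1.4591
  p(Y=1) = 5/16, H(X|Y=1) = 1.3710
  p(Y=2) = 5/16, H(X|Y=2) = 1.3710
H(X|Y) = 0.3750×1.4591 + 0.3125×1.3710 + 0.3125×1.3710 = 1.4040 bits


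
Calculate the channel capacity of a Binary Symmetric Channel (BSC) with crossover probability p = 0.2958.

For BSC with error probability p:
C = 1 - H(p) where H(p) is binary entropy
H(0.2958) = -0.2958 × log₂(0.2958) - 0.7042 × log₂(0.7042)
H(p) = 0.8761
C = 1 - 0.8761 = 0.1239 bits/use


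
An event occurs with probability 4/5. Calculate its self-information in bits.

Information content I(x) = -log₂(p(x))
I = -log₂(4/5) = -log₂(0.8000)
I = 0.3219 bits


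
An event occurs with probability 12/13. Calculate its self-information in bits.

Information content I(x) = -log₂(p(x))
I = -log₂(12/13) = -log₂(0.9231)
I = 0.1155 bits


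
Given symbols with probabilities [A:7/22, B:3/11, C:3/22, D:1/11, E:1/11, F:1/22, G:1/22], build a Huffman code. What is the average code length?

Huffman tree construction:
Combine smallest probabilities repeatedly
Resulting codes:
  A: 11 (length 2)
  B: 10 (length 2)
  C: 011 (length 3)
  D: 000 (length 3)
  E: 001 (length 3)
  F: 0100 (length 4)
  G: 0101 (length 4)
Average length = Σ p(s) × length(s) = 2.5000 bits


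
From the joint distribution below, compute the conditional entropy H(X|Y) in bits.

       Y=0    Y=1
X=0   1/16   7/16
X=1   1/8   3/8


H(X|Y) = Σ_y p(y) H(X|Y=y)
  p(Y=0) = 3/16, H(X|Y=0) = 0.9183
  p(Y=1) = 13/16, H(X|Y=1) = 0.9957
H(X|Y) = 0.1875×0.9183 + 0.8125×0.9957 = 0.9812 bits


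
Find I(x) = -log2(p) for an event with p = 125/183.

Information content I(x) = -log₂(p(x))
I = -log₂(125/183) = -log₂(0.6831)
I = 0.5499 bits


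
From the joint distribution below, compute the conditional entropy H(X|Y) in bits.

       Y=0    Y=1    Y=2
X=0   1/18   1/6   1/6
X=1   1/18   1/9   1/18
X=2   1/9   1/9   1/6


H(X|Y) = Σ_y p(y) H(X|Y=y)
  p(Y=0) = 2/9, H(X|Y=0) = 1.5000
  p(Y=1) = 7/18, H(X|Y=1) = 1.5567
  p(Y=2) = 7/18, H(X|Y=2) = 1.4488
H(X|Y) = 0.2222×1.5000 + 0.3889×1.5567 + 0.3889×1.4488 = 1.5021 bits


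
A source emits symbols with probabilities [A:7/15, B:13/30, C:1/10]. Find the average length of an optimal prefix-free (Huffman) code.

Huffman tree construction:
Combine smallest probabilities repeatedly
Resulting codes:
  A: 0 (length 1)
  B: 11 (length 2)
  C: 10 (length 2)
Average length = Σ p(s) × length(s) = 1.5333 bits


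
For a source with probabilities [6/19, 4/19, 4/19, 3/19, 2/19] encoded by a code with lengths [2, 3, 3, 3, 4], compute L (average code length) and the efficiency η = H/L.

Average length L = Σ p_i × l_i = 2.7895 bits
Entropy H = 2.2340 bits
Efficiency η = H/L × 100% = 80.09%


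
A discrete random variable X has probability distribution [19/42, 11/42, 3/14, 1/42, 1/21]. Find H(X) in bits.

H(X) = -Σ p(x) log₂ p(x)
  -19/42 × log₂(19/42) = 0.5177
  -11/42 × log₂(11/42) = 0.5062
  -3/14 × log₂(3/14) = 0.4762
  -1/42 × log₂(1/42) = 0.1284
  -1/21 × log₂(1/21) = 0.2092
H(X) = 1.8377 bits


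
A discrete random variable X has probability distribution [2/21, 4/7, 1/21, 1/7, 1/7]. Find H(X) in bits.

H(X) = -Σ p(x) log₂ p(x)
  -2/21 × log₂(2/21) = 0.3231
  -4/7 × log₂(4/7) = 0.4613
  -1/21 × log₂(1/21) = 0.2092
  -1/7 × log₂(1/7) = 0.4011
  -1/7 × log₂(1/7) = 0.4011
H(X) = 1.7957 bits


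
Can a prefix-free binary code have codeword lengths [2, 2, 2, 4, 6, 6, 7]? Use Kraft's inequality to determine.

Kraft inequality: Σ 2^(-l_i) ≤ 1 for prefix-free code
Calculating: 2^(-2) + 2^(-2) + 2^(-2) + 2^(-4) + 2^(-6) + 2^(-6) + 2^(-7)
= 0.25 + 0.25 + 0.25 + 0.0625 + 0.015625 + 0.015625 + 0.0078125
= 0.8516
Since 0.8516 ≤ 1, prefix-free code exists


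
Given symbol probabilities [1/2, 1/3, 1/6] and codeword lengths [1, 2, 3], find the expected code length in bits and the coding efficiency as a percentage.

Average length L = Σ p_i × l_i = 1.6667 bits
Entropy H = 1.4591 bits
Efficiency η = H/L × 100% = 87.55%


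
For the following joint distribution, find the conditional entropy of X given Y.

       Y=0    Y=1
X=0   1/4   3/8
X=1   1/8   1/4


H(X|Y) = Σ_y p(y) H(X|Y=y)
  p(Y=0) = 3/8, H(X|Y=0) = 0.9183
  p(Y=1) = 5/8, H(X|Y=1) = 0.9710
H(X|Y) = 0.3750×0.9183 + 0.6250×0.9710 = 0.9512 bits


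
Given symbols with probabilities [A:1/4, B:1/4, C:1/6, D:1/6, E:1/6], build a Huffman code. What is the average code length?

Huffman tree construction:
Combine smallest probabilities repeatedly
Resulting codes:
  A: 01 (length 2)
  B: 10 (length 2)
  C: 110 (length 3)
  D: 111 (length 3)
  E: 00 (length 2)
Average length = Σ p(s) × length(s) = 2.3333 bits


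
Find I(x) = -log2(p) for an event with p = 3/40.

Information content I(x) = -log₂(p(x))
I = -log₂(3/40) = -log₂(0.0750)
I = 3.7370 bits


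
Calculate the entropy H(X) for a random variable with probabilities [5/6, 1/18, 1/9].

H(X) = -Σ p(x) log₂ p(x)
  -5/6 × log₂(5/6) = 0.2192
  -1/18 × log₂(1/18) = 0.2317
  -1/9 × log₂(1/9) = 0.3522
H(X) = 0.8031 bits


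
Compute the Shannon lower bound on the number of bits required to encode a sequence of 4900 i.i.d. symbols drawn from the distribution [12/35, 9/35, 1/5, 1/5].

Entropy H = 1.9621 bits/symbol
Minimum bits = H × n = 1.9621 × 4900
= 9614.23 bits


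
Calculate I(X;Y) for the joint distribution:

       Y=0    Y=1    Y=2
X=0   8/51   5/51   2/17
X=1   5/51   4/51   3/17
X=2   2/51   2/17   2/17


H(X) = 1.5730, H(Y) = 1.5657, H(X,Y) = 3.0787
I(X;Y) = H(X) + H(Y) - H(X,Y) = 0.0599 bits


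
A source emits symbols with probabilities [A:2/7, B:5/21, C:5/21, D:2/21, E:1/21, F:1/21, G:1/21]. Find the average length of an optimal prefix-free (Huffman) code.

Huffman tree construction:
Combine smallest probabilities repeatedly
Resulting codes:
  A: 11 (length 2)
  B: 00 (length 2)
  C: 01 (length 2)
  D: 1011 (length 4)
  E: 1000 (length 4)
  F: 1001 (length 4)
  G: 1010 (length 4)
Average length = Σ p(s) × length(s) = 2.4762 bits


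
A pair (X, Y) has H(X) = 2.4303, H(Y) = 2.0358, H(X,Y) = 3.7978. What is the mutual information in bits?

I(X;Y) = H(X) + H(Y) - H(X,Y)
I(X;Y) = 2.4303 + 2.0358 - 3.7978 = 0.6683 bits


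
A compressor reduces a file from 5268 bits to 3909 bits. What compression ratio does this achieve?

Compression ratio = Original / Compressed
= 5268 / 3909 = 1.35:1


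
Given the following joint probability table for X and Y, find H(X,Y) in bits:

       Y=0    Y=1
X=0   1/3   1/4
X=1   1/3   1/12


H(X,Y) = -Σ p(x,y) log₂ p(x,y)
  p(0,0)=1/3: -0.3333 × log₂(0.3333) = 0.5283
  p(0,1)=1/4: -0.2500 × log₂(0.2500) = 0.5000
  p(1,0)=1/3: -0.3333 × log₂(0.3333) = 0.5283
  p(1,1)=1/12: -0.0833 × log₂(0.0833) = 0.2987
H(X,Y) = 1.8554 bits


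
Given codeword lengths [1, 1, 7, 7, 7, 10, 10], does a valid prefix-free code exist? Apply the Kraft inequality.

Kraft inequality: Σ 2^(-l_i) ≤ 1 for prefix-free code
Calculating: 2^(-1) + 2^(-1) + 2^(-7) + 2^(-7) + 2^(-7) + 2^(-10) + 2^(-10)
= 0.5 + 0.5 + 0.0078125 + 0.0078125 + 0.0078125 + 0.0009765625 + 0.0009765625
= 1.0254
Since 1.0254 > 1, prefix-free code does not exist


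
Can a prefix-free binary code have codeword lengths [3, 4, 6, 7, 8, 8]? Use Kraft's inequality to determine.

Kraft inequality: Σ 2^(-l_i) ≤ 1 for prefix-free code
Calculating: 2^(-3) + 2^(-4) + 2^(-6) + 2^(-7) + 2^(-8) + 2^(-8)
= 0.125 + 0.0625 + 0.015625 + 0.0078125 + 0.00390625 + 0.00390625
= 0.2188
Since 0.2188 ≤ 1, prefix-free code exists


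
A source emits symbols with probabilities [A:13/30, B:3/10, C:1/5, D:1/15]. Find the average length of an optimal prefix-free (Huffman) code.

Huffman tree construction:
Combine smallest probabilities repeatedly
Resulting codes:
  A: 0 (length 1)
  B: 11 (length 2)
  C: 101 (length 3)
  D: 100 (length 3)
Average length = Σ p(s) × length(s) = 1.8333 bits


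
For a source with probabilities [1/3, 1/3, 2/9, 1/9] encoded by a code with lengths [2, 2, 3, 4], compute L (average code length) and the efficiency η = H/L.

Average length L = Σ p_i × l_i = 2.4444 bits
Entropy H = 1.8911 bits
Efficiency η = H/L × 100% = 77.36%


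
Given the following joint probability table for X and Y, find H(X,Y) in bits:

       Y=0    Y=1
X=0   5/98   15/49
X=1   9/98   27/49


H(X,Y) = -Σ p(x,y) log₂ p(x,y)
  p(0,0)=5/98: -0.0510 × log₂(0.0510) = 0.2190
  p(0,1)=15/49: -0.3061 × log₂(0.3061) = 0.5228
  p(1,0)=9/98: -0.0918 × log₂(0.0918) = 0.3164
  p(1,1)=27/49: -0.5510 × log₂(0.5510) = 0.4738
H(X,Y) = 1.5320 bits


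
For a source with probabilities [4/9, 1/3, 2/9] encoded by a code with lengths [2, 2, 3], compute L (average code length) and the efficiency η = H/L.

Average length L = Σ p_i × l_i = 2.2222 bits
Entropy H = 1.5305 bits
Efficiency η = H/L × 100% = 68.87%


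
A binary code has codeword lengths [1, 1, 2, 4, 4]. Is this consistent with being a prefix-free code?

Kraft inequality: Σ 2^(-l_i) ≤ 1 for prefix-free code
Calculating: 2^(-1) + 2^(-1) + 2^(-2) + 2^(-4) + 2^(-4)
= 0.5 + 0.5 + 0.25 + 0.0625 + 0.0625
= 1.3750
Since 1.3750 > 1, prefix-free code does not exist


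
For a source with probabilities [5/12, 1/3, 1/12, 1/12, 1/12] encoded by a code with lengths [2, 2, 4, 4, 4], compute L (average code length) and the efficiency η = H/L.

Average length L = Σ p_i × l_i = 2.5000 bits
Entropy H = 1.9508 bits
Efficiency η = H/L × 100% = 78.03%


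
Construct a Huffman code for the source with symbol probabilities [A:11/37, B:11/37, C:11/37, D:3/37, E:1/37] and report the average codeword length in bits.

Huffman tree construction:
Combine smallest probabilities repeatedly
Resulting codes:
  A: 01 (length 2)
  B: 10 (length 2)
  C: 11 (length 2)
  D: 001 (length 3)
  E: 000 (length 3)
Average length = Σ p(s) × length(s) = 2.1081 bits


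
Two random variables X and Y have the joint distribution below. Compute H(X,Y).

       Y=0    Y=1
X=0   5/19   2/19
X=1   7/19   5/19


H(X,Y) = -Σ p(x,y) log₂ p(x,y)
  p(0,0)=5/19: -0.2632 × log₂(0.2632) = 0.5068
  p(0,1)=2/19: -0.1053 × log₂(0.1053) = 0.3419
  p(1,0)=7/19: -0.3684 × log₂(0.3684) = 0.5307
  p(1,1)=5/19: -0.2632 × log₂(0.2632) = 0.5068
H(X,Y) = 1.8863 bits


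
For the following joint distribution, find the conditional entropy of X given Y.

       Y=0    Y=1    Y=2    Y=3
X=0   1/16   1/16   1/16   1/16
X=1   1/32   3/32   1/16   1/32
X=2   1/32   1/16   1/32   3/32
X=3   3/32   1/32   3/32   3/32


H(X|Y) = Σ_y p(y) H(X|Y=y)
  p(Y=0) = 7/32, H(X|Y=0) = 1.8424
  p(Y=1) = 1/4, H(X|Y=1) = 1.9056
  p(Y=2) = 1/4, H(X|Y=2) = 1.9056
  p(Y=3) = 9/32, H(X|Y=3) = 1.8911
H(X|Y) = 0.2188×1.8424 + 0.2500×1.9056 + 0.2500×1.9056 + 0.2812×1.8911 = 1.8877 bits


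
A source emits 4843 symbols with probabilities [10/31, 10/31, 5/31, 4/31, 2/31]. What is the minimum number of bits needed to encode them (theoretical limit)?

Entropy H = 2.1139 bits/symbol
Minimum bits = H × n = 2.1139 × 4843
= 10237.77 bits


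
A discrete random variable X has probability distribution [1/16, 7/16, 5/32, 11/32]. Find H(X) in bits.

H(X) = -Σ p(x) log₂ p(x)
  -1/16 × log₂(1/16) = 0.2500
  -7/16 × log₂(7/16) = 0.5218
  -5/32 × log₂(5/32) = 0.4184
  -11/32 × log₂(11/32) = 0.5296
H(X) = 1.7198 bits


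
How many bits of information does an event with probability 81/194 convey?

Information content I(x) = -log₂(p(x))
I = -log₂(81/194) = -log₂(0.4175)
I = 1.2601 bits


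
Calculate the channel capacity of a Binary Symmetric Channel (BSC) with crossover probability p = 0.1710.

For BSC with error probability p:
C = 1 - H(p) where H(p) is binary entropy
H(0.1710) = -0.1710 × log₂(0.1710) - 0.8290 × log₂(0.8290)
H(p) = 0.6600
C = 1 - 0.6600 = 0.3400 bits/use


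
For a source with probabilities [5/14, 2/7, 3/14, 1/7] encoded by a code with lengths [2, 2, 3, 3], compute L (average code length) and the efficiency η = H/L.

Average length L = Σ p_i × l_i = 2.3571 bits
Entropy H = 1.9242 bits
Efficiency η = H/L × 100% = 81.63%


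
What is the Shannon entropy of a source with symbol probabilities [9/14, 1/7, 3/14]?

H(X) = -Σ p(x) log₂ p(x)
  -9/14 × log₂(9/14) = 0.4098
  -1/7 × log₂(1/7) = 0.4011
  -3/14 × log₂(3/14) = 0.4762
H(X) = 1.2871 bits


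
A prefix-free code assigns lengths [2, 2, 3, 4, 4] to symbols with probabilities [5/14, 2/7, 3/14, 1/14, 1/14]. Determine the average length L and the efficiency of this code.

Average length L = Σ p_i × l_i = 2.5000 bits
Entropy H = 2.0670 bits
Efficiency η = H/L × 100% = 82.68%


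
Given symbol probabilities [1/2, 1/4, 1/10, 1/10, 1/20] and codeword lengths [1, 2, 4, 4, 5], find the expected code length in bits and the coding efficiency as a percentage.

Average length L = Σ p_i × l_i = 2.0500 bits
Entropy H = 1.8805 bits
Efficiency η = H/L × 100% = 91.73%


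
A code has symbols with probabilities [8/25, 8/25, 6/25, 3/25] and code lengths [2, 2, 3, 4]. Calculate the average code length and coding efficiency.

Average length L = Σ p_i × l_i = 2.4800 bits
Entropy H = 1.9133 bits
Efficiency η = H/L × 100% = 77.15%


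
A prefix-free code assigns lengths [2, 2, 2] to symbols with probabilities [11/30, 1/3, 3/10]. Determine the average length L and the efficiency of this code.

Average length L = Σ p_i × l_i = 2.0000 bits
Entropy H = 1.5801 bits
Efficiency η = H/L × 100% = 79.01%


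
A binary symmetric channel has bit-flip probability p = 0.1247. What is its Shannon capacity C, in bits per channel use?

For BSC with error probability p:
C = 1 - H(p) where H(p) is binary entropy
H(0.1247) = -0.1247 × log₂(0.1247) - 0.8753 × log₂(0.8753)
H(p) = 0.5427
C = 1 - 0.5427 = 0.4573 bits/use


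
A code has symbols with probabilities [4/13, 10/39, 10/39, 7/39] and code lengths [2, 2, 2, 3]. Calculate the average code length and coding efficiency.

Average length L = Σ p_i × l_i = 2.1795 bits
Entropy H = 1.9749 bits
Efficiency η = H/L × 100% = 90.61%


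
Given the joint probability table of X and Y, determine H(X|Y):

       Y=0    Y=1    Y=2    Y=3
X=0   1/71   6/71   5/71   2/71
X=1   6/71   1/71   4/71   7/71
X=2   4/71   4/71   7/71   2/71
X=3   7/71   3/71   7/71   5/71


H(X|Y) = Σ_y p(y) H(X|Y=y)
  p(Y=0) = 18/71, H(X|Y=0) = 1.7721
  p(Y=1) = 14/71, H(X|Y=1) = 1.7885
  p(Y=2) = 23/71, H(X|Y=2) = 1.9621
  p(Y=3) = 16/71, H(X|Y=3) = 1.7962
H(X|Y) = 0.2535×1.7721 + 0.1972×1.7885 + 0.3239×1.9621 + 0.2254×1.7962 = 1.8423 bits


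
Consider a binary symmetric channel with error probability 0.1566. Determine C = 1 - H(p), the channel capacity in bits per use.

For BSC with error probability p:
C = 1 - H(p) where H(p) is binary entropy
H(0.1566) = -0.1566 × log₂(0.1566) - 0.8434 × log₂(0.8434)
H(p) = 0.6261
C = 1 - 0.6261 = 0.3739 bits/use


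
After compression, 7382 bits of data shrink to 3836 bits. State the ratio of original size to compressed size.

Compression ratio = Original / Compressed
= 7382 / 3836 = 1.92:1


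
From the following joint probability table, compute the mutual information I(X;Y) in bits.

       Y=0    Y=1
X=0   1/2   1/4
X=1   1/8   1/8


H(X) = 0.8113, H(Y) = 0.9544, H(X,Y) = 1.7500
I(X;Y) = H(X) + H(Y) - H(X,Y) = 0.0157 bits


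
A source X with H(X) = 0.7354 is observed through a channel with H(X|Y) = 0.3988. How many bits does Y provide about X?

I(X;Y) = H(X) - H(X|Y)
I(X;Y) = 0.7354 - 0.3988 = 0.3366 bits


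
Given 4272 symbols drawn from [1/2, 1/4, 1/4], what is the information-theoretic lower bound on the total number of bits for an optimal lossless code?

Entropy H = 1.5000 bits/symbol
Minimum bits = H × n = 1.5000 × 4272
= 6408.00 bits


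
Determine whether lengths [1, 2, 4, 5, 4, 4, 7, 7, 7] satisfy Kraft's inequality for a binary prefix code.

Kraft inequality: Σ 2^(-l_i) ≤ 1 for prefix-free code
Calculating: 2^(-1) + 2^(-2) + 2^(-4) + 2^(-5) + 2^(-4) + 2^(-4) + 2^(-7) + 2^(-7) + 2^(-7)
= 0.5 + 0.25 + 0.0625 + 0.03125 + 0.0625 + 0.0625 + 0.0078125 + 0.0078125 + 0.0078125
= 0.9922
Since 0.9922 ≤ 1, prefix-free code exists


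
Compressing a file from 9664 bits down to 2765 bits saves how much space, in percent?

Space savings = (1 - Compressed/Original) × 100%
= (1 - 2765/9664) × 100%
= 71.39%


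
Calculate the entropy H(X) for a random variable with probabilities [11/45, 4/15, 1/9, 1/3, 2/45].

H(X) = -Σ p(x) log₂ p(x)
  -11/45 × log₂(11/45) = 0.4968
  -4/15 × log₂(4/15) = 0.5085
  -1/9 × log₂(1/9) = 0.3522
  -1/3 × log₂(1/3) = 0.5283
  -2/45 × log₂(2/45) = 0.1996
H(X) = 2.0855 bits


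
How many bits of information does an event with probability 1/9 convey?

Information content I(x) = -log₂(p(x))
I = -log₂(1/9) = -log₂(0.1111)
I = 3.1699 bits


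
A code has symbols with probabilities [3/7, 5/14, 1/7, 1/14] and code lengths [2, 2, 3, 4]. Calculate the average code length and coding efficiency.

Average length L = Σ p_i × l_i = 2.2857 bits
Entropy H = 1.7274 bits
Efficiency η = H/L × 100% = 75.57%


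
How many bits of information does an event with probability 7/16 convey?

Information content I(x) = -log₂(p(x))
I = -log₂(7/16) = -log₂(0.4375)
I = 1.1926 bits


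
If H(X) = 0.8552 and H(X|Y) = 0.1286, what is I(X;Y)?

I(X;Y) = H(X) - H(X|Y)
I(X;Y) = 0.8552 - 0.1286 = 0.7266 bits


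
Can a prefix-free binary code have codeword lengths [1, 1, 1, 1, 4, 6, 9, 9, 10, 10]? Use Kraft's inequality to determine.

Kraft inequality: Σ 2^(-l_i) ≤ 1 for prefix-free code
Calculating: 2^(-1) + 2^(-1) + 2^(-1) + 2^(-1) + 2^(-4) + 2^(-6) + 2^(-9) + 2^(-9) + 2^(-10) + 2^(-10)
= 0.5 + 0.5 + 0.5 + 0.5 + 0.0625 + 0.015625 + 0.001953125 + 0.001953125 + 0.0009765625 + 0.0009765625
= 2.0840
Since 2.0840 > 1, prefix-free code does not exist


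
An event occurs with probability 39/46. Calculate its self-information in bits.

Information content I(x) = -log₂(p(x))
I = -log₂(39/46) = -log₂(0.8478)
I = 0.2382 bits


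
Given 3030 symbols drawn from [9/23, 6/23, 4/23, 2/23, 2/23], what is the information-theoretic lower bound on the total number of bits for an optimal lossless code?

Entropy H = 2.0871 bits/symbol
Minimum bits = H × n = 2.0871 × 3030
= 6323.85 bits


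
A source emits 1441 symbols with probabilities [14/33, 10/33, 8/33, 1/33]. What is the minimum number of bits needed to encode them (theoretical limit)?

Entropy H = 1.6952 bits/symbol
Minimum bits = H × n = 1.6952 × 1441
= 2442.83 bits


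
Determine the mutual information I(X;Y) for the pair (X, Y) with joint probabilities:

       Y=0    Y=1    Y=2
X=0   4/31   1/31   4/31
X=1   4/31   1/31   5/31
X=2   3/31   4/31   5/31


H(X) = 1.5746, H(Y) = 1.5069, H(X,Y) = 3.0195
I(X;Y) = H(X) + H(Y) - H(X,Y) = 0.0619 bits


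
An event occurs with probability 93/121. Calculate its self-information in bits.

Information content I(x) = -log₂(p(x))
I = -log₂(93/121) = -log₂(0.7686)
I = 0.3797 bits


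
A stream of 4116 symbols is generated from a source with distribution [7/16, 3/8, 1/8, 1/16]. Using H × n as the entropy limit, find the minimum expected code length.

Entropy H = 1.6774 bits/symbol
Minimum bits = H × n = 1.6774 × 4116
= 6904.27 bits


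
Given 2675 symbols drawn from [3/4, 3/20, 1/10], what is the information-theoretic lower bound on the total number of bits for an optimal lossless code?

Entropy H = 1.0540 bits/symbol
Minimum bits = H × n = 1.0540 × 2675
= 2819.49 bits


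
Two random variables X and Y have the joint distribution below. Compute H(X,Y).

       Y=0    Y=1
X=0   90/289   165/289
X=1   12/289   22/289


H(X,Y) = -Σ p(x,y) log₂ p(x,y)
  p(0,0)=90/289: -0.3114 × log₂(0.3114) = 0.5241
  p(0,1)=165/289: -0.5709 × log₂(0.5709) = 0.4617
  p(1,0)=12/289: -0.0415 × log₂(0.0415) = 0.1906
  p(1,1)=22/289: -0.0761 × log₂(0.0761) = 0.2828
H(X,Y) = 1.4592 bits


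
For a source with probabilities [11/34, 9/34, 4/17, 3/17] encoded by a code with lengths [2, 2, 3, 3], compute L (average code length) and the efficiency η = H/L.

Average length L = Σ p_i × l_i = 2.4118 bits
Entropy H = 1.9671 bits
Efficiency η = H/L × 100% = 81.56%


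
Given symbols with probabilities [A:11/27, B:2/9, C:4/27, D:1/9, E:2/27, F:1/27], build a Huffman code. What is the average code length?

Huffman tree construction:
Combine smallest probabilities repeatedly
Resulting codes:
  A: 0 (length 1)
  B: 111 (length 3)
  C: 110 (length 3)
  D: 100 (length 3)
  E: 1011 (length 4)
  F: 1010 (length 4)
Average length = Σ p(s) × length(s) = 2.2963 bits


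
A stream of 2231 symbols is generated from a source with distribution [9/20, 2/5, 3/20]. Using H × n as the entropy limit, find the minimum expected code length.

Entropy H = 1.4577 bits/symbol
Minimum bits = H × n = 1.4577 × 2231
= 3252.17 bits


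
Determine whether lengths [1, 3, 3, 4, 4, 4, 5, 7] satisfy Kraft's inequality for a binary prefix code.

Kraft inequality: Σ 2^(-l_i) ≤ 1 for prefix-free code
Calculating: 2^(-1) + 2^(-3) + 2^(-3) + 2^(-4) + 2^(-4) + 2^(-4) + 2^(-5) + 2^(-7)
= 0.5 + 0.125 + 0.125 + 0.0625 + 0.0625 + 0.0625 + 0.03125 + 0.0078125
= 0.9766
Since 0.9766 ≤ 1, prefix-free code exists


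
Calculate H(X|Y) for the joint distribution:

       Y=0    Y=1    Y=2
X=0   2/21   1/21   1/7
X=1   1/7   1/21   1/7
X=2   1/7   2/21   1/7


H(X|Y) = Σ_y p(y) H(X|Y=y)
  p(Y=0) = 8/21, H(X|Y=0) = 1.5613
  p(Y=1) = 4/21, H(X|Y=1) = 1.5000
  p(Y=2) = 3/7, H(X|Y=2) = 1.5850
H(X|Y) = 0.3810×1.5613 + 0.1905×1.5000 + 0.4286×1.5850 = 1.5598 bits


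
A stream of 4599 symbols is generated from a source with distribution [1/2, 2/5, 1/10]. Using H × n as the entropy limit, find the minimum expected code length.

Entropy H = 1.3610 bits/symbol
Minimum bits = H × n = 1.3610 × 4599
= 6259.07 bits


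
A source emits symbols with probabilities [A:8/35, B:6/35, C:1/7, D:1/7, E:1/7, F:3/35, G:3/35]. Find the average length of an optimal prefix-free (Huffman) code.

Huffman tree construction:
Combine smallest probabilities repeatedly
Resulting codes:
  A: 01 (length 2)
  B: 111 (length 3)
  C: 100 (length 3)
  D: 101 (length 3)
  E: 110 (length 3)
  F: 000 (length 3)
  G: 001 (length 3)
Average length = Σ p(s) × length(s) = 2.7714 bits


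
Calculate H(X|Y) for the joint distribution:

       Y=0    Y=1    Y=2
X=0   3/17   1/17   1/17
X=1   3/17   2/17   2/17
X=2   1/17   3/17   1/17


H(X|Y) = Σ_y p(y) H(X|Y=y)
  p(Y=0) = 7/17, H(X|Y=0) = 1.4488
  p(Y=1) = 6/17, H(X|Y=1) = 1.4591
  p(Y=2) = 4/17, H(X|Y=2) = 1.5000
H(X|Y) = 0.4118×1.4488 + 0.3529×1.4591 + 0.2353×1.5000 = 1.4645 bits


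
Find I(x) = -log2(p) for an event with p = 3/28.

Information content I(x) = -log₂(p(x))
I = -log₂(3/28) = -log₂(0.1071)
I = 3.2224 bits


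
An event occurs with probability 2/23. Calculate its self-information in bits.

Information content I(x) = -log₂(p(x))
I = -log₂(2/23) = -log₂(0.0870)
I = 3.5236 bits


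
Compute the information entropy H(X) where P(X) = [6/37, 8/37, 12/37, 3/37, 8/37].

H(X) = -Σ p(x) log₂ p(x)
  -6/37 × log₂(6/37) = 0.4256
  -8/37 × log₂(8/37) = 0.4777
  -12/37 × log₂(12/37) = 0.5269
  -3/37 × log₂(3/37) = 0.2939
  -8/37 × log₂(8/37) = 0.4777
H(X) = 2.2018 bits


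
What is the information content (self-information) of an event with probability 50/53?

Information content I(x) = -log₂(p(x))
I = -log₂(50/53) = -log₂(0.9434)
I = 0.0841 bits


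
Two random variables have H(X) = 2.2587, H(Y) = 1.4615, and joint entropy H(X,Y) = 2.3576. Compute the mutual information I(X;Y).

I(X;Y) = H(X) + H(Y) - H(X,Y)
I(X;Y) = 2.2587 + 1.4615 - 2.3576 = 1.3626 bits


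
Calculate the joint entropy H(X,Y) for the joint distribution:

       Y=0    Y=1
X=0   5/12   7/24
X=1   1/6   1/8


H(X,Y) = -Σ p(x,y) log₂ p(x,y)
  p(0,0)=5/12: -0.4167 × log₂(0.4167) = 0.5263
  p(0,1)=7/24: -0.2917 × log₂(0.2917) = 0.5185
  p(1,0)=1/6: -0.1667 × log₂(0.1667) = 0.4308
  p(1,1)=1/8: -0.1250 × log₂(0.1250) = 0.3750
H(X,Y) = 1.8506 bits


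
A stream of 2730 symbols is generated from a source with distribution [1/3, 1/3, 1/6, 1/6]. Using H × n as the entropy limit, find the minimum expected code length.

Entropy H = 1.9183 bits/symbol
Minimum bits = H × n = 1.9183 × 2730
= 5236.95 bits


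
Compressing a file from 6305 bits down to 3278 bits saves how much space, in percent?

Space savings = (1 - Compressed/Original) × 100%
= (1 - 3278/6305) × 100%
= 48.01%


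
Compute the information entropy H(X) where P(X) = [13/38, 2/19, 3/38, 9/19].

H(X) = -Σ p(x) log₂ p(x)
  -13/38 × log₂(13/38) = 0.5294
  -2/19 × log₂(2/19) = 0.3419
  -3/38 × log₂(3/38) = 0.2892
  -9/19 × log₂(9/19) = 0.5106
H(X) = 1.6711 bits


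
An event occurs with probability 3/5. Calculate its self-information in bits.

Information content I(x) = -log₂(p(x))
I = -log₂(3/5) = -log₂(0.6000)
I = 0.7370 bits


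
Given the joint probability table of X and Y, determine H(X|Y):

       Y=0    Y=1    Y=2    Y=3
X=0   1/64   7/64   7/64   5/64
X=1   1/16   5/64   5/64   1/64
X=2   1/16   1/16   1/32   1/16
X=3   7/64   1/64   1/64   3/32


H(X|Y) = Σ_y p(y) H(X|Y=y)
  p(Y=0) = 1/4, H(X|Y=0) = 1.7718
  p(Y=1) = 17/64, H(X|Y=1) = 1.7780
  p(Y=2) = 15/64, H(X|Y=2) = 1.6895
  p(Y=3) = 1/4, H(X|Y=3) = 1.8050
H(X|Y) = 0.2500×1.7718 + 0.2656×1.7780 + 0.2344×1.6895 + 0.2500×1.8050 = 1.7625 bits


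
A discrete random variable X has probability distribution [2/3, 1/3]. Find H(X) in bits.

H(X) = -Σ p(x) log₂ p(x)
  -2/3 × log₂(2/3) = 0.3900
  -1/3 × log₂(1/3) = 0.5283
H(X) = 0.9183 bits


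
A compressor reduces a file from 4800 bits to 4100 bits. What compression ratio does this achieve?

Compression ratio = Original / Compressed
= 4800 / 4100 = 1.17:1


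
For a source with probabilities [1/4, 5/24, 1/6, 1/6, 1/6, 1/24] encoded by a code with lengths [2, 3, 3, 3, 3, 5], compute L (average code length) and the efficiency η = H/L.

Average length L = Σ p_i × l_i = 2.8333 bits
Entropy H = 2.4550 bits
Efficiency η = H/L × 100% = 86.65%


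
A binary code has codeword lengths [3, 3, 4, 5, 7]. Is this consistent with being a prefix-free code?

Kraft inequality: Σ 2^(-l_i) ≤ 1 for prefix-free code
Calculating: 2^(-3) + 2^(-3) + 2^(-4) + 2^(-5) + 2^(-7)
= 0.125 + 0.125 + 0.0625 + 0.03125 + 0.0078125
= 0.3516
Since 0.3516 ≤ 1, prefix-free code exists


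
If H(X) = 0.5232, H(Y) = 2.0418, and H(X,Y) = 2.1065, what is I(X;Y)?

I(X;Y) = H(X) + H(Y) - H(X,Y)
I(X;Y) = 0.5232 + 2.0418 - 2.1065 = 0.4585 bits


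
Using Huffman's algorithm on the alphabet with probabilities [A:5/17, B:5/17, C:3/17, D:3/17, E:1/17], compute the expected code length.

Huffman tree construction:
Combine smallest probabilities repeatedly
Resulting codes:
  A: 10 (length 2)
  B: 11 (length 2)
  C: 011 (length 3)
  D: 00 (length 2)
  E: 010 (length 3)
Average length = Σ p(s) × length(s) = 2.2353 bits


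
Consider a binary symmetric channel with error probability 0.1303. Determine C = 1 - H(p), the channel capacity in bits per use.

For BSC with error probability p:
C = 1 - H(p) where H(p) is binary entropy
H(0.1303) = -0.1303 × log₂(0.1303) - 0.8697 × log₂(0.8697)
H(p) = 0.5583
C = 1 - 0.5583 = 0.4417 bits/use


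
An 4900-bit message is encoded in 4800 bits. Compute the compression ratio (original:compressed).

Compression ratio = Original / Compressed
= 4900 / 4800 = 1.02:1


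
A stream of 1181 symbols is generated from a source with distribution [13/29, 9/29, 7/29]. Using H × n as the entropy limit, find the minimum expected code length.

Entropy H = 1.5378 bits/symbol
Minimum bits = H × n = 1.5378 × 1181
= 1816.09 bits


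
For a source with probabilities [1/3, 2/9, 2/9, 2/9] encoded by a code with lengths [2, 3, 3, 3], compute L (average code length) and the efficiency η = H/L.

Average length L = Σ p_i × l_i = 2.6667 bits
Entropy H = 1.9749 bits
Efficiency η = H/L × 100% = 74.06%


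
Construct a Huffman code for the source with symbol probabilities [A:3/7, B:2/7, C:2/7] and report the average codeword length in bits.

Huffman tree construction:
Combine smallest probabilities repeatedly
Resulting codes:
  A: 0 (length 1)
  B: 10 (length 2)
  C: 11 (length 2)
Average length = Σ p(s) × length(s) = 1.5714 bits


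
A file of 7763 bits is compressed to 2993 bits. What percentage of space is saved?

Space savings = (1 - Compressed/Original) × 100%
= (1 - 2993/7763) × 100%
= 61.45%


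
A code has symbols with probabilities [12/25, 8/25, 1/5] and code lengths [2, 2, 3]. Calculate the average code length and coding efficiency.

Average length L = Σ p_i × l_i = 2.2000 bits
Entropy H = 1.4987 bits
Efficiency η = H/L × 100% = 68.12%


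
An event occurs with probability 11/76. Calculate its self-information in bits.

Information content I(x) = -log₂(p(x))
I = -log₂(11/76) = -log₂(0.1447)
I = 2.7885 bits


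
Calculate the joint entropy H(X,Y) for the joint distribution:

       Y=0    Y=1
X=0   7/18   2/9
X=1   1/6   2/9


H(X,Y) = -Σ p(x,y) log₂ p(x,y)
  p(0,0)=7/18: -0.3889 × log₂(0.3889) = 0.5299
  p(0,1)=2/9: -0.2222 × log₂(0.2222) = 0.4822
  p(1,0)=1/6: -0.1667 × log₂(0.1667) = 0.4308
  p(1,1)=2/9: -0.2222 × log₂(0.2222) = 0.4822
H(X,Y) = 1.9251 bits


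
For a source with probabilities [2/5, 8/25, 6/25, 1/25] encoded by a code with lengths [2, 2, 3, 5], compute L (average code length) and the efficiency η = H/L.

Average length L = Σ p_i × l_i = 2.3600 bits
Entropy H = 1.7347 bits
Efficiency η = H/L × 100% = 73.50%


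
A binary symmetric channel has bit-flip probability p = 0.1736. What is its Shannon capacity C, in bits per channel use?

For BSC with error probability p:
C = 1 - H(p) where H(p) is binary entropy
H(0.1736) = -0.1736 × log₂(0.1736) - 0.8264 × log₂(0.8264)
H(p) = 0.6659
C = 1 - 0.6659 = 0.3341 bits/use
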